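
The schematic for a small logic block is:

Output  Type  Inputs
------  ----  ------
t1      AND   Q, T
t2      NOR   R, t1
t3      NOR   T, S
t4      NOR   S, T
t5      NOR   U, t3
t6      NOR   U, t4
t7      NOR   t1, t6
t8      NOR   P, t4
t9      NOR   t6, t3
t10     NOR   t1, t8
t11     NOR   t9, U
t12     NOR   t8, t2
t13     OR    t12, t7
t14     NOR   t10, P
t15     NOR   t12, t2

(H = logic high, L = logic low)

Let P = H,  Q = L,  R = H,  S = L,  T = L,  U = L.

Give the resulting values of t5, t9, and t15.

t5 = L, t9 = L, t15 = L

t1 = Q AND T = L AND L = L
t2 = R NOR t1 = H NOR L = L
t3 = T NOR S = L NOR L = H
t4 = S NOR T = L NOR L = H
t5 = U NOR t3 = L NOR H = L
t6 = U NOR t4 = L NOR H = L
t8 = P NOR t4 = H NOR H = L
t9 = t6 NOR t3 = L NOR H = L
t12 = t8 NOR t2 = L NOR L = H
t15 = t12 NOR t2 = H NOR L = L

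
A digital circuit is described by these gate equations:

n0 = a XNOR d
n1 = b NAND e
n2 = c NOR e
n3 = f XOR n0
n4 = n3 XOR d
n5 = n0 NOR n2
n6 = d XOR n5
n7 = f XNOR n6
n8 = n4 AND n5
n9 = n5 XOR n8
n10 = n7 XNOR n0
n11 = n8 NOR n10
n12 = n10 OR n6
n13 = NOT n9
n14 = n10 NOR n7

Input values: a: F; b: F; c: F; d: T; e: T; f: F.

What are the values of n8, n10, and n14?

n0 = a XNOR d = F XNOR T = F
n2 = c NOR e = F NOR T = F
n3 = f XOR n0 = F XOR F = F
n4 = n3 XOR d = F XOR T = T
n5 = n0 NOR n2 = F NOR F = T
n6 = d XOR n5 = T XOR T = F
n7 = f XNOR n6 = F XNOR F = T
n8 = n4 AND n5 = T AND T = T
n10 = n7 XNOR n0 = T XNOR F = F
n14 = n10 NOR n7 = F NOR T = F

n8 = T, n10 = F, n14 = F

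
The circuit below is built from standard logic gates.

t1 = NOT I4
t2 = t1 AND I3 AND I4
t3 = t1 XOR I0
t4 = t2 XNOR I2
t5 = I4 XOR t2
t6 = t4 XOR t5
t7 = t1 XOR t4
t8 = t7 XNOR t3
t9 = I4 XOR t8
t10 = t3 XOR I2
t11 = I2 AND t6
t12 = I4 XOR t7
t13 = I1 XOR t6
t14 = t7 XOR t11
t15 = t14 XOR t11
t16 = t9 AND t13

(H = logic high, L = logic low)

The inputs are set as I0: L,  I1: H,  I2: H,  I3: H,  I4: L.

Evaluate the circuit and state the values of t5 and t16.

t5 = L, t16 = H

t1 = NOT I4 = NOT L = H
t2 = t1 AND I3 AND I4 = H AND H AND L = L
t3 = t1 XOR I0 = H XOR L = H
t4 = t2 XNOR I2 = L XNOR H = L
t5 = I4 XOR t2 = L XOR L = L
t6 = t4 XOR t5 = L XOR L = L
t7 = t1 XOR t4 = H XOR L = H
t8 = t7 XNOR t3 = H XNOR H = H
t9 = I4 XOR t8 = L XOR H = H
t13 = I1 XOR t6 = H XOR L = H
t16 = t9 AND t13 = H AND H = H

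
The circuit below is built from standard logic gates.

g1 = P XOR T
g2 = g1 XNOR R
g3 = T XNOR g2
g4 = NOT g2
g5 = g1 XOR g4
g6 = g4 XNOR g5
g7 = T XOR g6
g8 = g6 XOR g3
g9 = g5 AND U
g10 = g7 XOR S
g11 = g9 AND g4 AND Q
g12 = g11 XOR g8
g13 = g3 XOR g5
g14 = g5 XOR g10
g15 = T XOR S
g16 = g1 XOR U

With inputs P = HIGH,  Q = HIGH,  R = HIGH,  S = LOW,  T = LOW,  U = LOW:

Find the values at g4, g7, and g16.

g4 = LOW  g7 = LOW  g16 = HIGH

g1 = P XOR T = HIGH XOR LOW = HIGH
g2 = g1 XNOR R = HIGH XNOR HIGH = HIGH
g4 = NOT g2 = NOT HIGH = LOW
g5 = g1 XOR g4 = HIGH XOR LOW = HIGH
g6 = g4 XNOR g5 = LOW XNOR HIGH = LOW
g7 = T XOR g6 = LOW XOR LOW = LOW
g16 = g1 XOR U = HIGH XOR LOW = HIGH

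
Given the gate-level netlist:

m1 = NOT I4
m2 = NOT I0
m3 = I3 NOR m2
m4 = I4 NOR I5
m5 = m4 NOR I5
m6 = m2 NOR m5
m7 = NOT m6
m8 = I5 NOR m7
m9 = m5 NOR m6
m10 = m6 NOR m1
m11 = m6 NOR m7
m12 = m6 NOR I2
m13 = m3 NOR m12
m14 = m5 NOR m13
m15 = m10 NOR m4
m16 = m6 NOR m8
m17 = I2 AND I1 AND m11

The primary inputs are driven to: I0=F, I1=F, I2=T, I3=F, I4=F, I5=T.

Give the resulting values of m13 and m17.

m2 = NOT I0 = NOT F = T
m3 = I3 NOR m2 = F NOR T = F
m4 = I4 NOR I5 = F NOR T = F
m5 = m4 NOR I5 = F NOR T = F
m6 = m2 NOR m5 = T NOR F = F
m7 = NOT m6 = NOT F = T
m11 = m6 NOR m7 = F NOR T = F
m12 = m6 NOR I2 = F NOR T = F
m13 = m3 NOR m12 = F NOR F = T
m17 = I2 AND I1 AND m11 = T AND F AND F = F

m13 = T, m17 = F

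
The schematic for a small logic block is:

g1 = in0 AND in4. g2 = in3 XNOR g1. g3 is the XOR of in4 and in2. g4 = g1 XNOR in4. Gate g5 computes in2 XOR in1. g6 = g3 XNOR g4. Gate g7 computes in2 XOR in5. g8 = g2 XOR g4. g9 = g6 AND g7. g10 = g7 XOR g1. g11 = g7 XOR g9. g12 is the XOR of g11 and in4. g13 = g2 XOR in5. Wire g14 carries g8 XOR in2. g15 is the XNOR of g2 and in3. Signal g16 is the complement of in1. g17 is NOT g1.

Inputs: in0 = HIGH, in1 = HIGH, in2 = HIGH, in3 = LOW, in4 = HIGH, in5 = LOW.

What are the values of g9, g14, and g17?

g1 = in0 AND in4 = HIGH AND HIGH = HIGH
g2 = in3 XNOR g1 = LOW XNOR HIGH = LOW
g3 = in4 XOR in2 = HIGH XOR HIGH = LOW
g4 = g1 XNOR in4 = HIGH XNOR HIGH = HIGH
g6 = g3 XNOR g4 = LOW XNOR HIGH = LOW
g7 = in2 XOR in5 = HIGH XOR LOW = HIGH
g8 = g2 XOR g4 = LOW XOR HIGH = HIGH
g9 = g6 AND g7 = LOW AND HIGH = LOW
g14 = g8 XOR in2 = HIGH XOR HIGH = LOW
g17 = NOT g1 = NOT HIGH = LOW

g9 = LOW; g14 = LOW; g17 = LOW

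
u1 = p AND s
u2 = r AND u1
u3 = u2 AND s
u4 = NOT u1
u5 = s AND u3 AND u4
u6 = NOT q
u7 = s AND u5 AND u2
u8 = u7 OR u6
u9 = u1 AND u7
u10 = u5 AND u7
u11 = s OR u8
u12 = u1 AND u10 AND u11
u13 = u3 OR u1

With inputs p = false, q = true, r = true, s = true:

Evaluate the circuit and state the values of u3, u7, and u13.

u1 = p AND s = false AND true = false
u2 = r AND u1 = true AND false = false
u3 = u2 AND s = false AND true = false
u4 = NOT u1 = NOT false = true
u5 = s AND u3 AND u4 = true AND false AND true = false
u7 = s AND u5 AND u2 = true AND false AND false = false
u13 = u3 OR u1 = false OR false = false

u3 = false  u7 = false  u13 = false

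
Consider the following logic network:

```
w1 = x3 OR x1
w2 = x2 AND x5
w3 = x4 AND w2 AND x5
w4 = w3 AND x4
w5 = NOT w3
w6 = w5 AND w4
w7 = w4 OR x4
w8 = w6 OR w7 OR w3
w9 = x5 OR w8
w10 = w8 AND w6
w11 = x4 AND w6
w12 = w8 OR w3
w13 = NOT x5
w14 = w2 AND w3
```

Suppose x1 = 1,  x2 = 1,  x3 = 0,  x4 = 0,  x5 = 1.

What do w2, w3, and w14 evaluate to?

w2 = 1  w3 = 0  w14 = 0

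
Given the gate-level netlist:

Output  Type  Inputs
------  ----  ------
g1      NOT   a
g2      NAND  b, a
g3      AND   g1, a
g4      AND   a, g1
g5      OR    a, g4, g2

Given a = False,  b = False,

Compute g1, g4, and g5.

g1 = True, g4 = False, g5 = True

g1 = NOT a = NOT False = True
g2 = b NAND a = False NAND False = True
g4 = a AND g1 = False AND True = False
g5 = a OR g4 OR g2 = False OR False OR True = True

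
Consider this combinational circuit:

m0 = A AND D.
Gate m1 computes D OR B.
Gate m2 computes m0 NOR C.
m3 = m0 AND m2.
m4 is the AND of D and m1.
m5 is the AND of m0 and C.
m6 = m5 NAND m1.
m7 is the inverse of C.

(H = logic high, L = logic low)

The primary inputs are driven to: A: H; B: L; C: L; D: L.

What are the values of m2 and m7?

m2 = H; m7 = H

m0 = A AND D = H AND L = L
m2 = m0 NOR C = L NOR L = H
m7 = NOT C = NOT L = H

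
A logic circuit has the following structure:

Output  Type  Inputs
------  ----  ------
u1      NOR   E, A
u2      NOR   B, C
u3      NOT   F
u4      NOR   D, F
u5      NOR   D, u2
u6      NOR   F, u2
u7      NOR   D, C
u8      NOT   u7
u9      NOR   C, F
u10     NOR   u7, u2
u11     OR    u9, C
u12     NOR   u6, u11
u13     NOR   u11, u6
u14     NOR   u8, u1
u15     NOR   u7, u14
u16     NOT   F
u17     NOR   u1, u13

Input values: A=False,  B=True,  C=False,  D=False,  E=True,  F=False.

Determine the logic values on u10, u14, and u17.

u1 = E NOR A = True NOR False = False
u2 = B NOR C = True NOR False = False
u6 = F NOR u2 = False NOR False = True
u7 = D NOR C = False NOR False = True
u8 = NOT u7 = NOT True = False
u9 = C NOR F = False NOR False = True
u10 = u7 NOR u2 = True NOR False = False
u11 = u9 OR C = True OR False = True
u13 = u11 NOR u6 = True NOR True = False
u14 = u8 NOR u1 = False NOR False = True
u17 = u1 NOR u13 = False NOR False = True

u10 = False, u14 = True, u17 = True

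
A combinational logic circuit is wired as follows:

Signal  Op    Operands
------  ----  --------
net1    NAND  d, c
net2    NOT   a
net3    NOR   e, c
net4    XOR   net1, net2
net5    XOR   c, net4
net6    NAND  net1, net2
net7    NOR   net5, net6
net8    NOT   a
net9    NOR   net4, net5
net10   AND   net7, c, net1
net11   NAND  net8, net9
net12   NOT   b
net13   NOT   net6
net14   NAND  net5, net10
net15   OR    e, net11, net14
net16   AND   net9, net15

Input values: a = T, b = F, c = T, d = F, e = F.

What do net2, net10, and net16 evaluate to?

net2 = F  net10 = F  net16 = F

net1 = d NAND c = F NAND T = T
net2 = NOT a = NOT T = F
net4 = net1 XOR net2 = T XOR F = T
net5 = c XOR net4 = T XOR T = F
net6 = net1 NAND net2 = T NAND F = T
net7 = net5 NOR net6 = F NOR T = F
net8 = NOT a = NOT T = F
net9 = net4 NOR net5 = T NOR F = F
net10 = net7 AND c AND net1 = F AND T AND T = F
net11 = net8 NAND net9 = F NAND F = T
net14 = net5 NAND net10 = F NAND F = T
net15 = e OR net11 OR net14 = F OR T OR T = T
net16 = net9 AND net15 = F AND T = F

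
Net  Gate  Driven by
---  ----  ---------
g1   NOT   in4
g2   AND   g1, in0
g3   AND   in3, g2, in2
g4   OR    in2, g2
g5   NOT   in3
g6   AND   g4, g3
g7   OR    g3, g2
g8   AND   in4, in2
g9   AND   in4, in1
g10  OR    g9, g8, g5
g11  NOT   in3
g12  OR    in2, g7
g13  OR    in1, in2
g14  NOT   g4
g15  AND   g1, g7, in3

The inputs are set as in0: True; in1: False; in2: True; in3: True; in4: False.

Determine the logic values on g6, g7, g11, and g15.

g6 = True, g7 = True, g11 = False, g15 = True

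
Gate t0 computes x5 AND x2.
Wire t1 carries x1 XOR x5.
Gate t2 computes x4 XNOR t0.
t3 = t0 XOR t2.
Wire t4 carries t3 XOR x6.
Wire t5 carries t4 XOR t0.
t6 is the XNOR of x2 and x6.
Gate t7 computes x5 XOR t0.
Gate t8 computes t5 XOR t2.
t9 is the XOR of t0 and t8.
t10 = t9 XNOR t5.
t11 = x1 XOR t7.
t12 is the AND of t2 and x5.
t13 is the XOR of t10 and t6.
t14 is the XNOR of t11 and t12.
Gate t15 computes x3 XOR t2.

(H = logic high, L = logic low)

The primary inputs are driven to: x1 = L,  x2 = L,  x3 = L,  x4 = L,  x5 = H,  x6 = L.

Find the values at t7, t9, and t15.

t0 = x5 AND x2 = H AND L = L
t2 = x4 XNOR t0 = L XNOR L = H
t3 = t0 XOR t2 = L XOR H = H
t4 = t3 XOR x6 = H XOR L = H
t5 = t4 XOR t0 = H XOR L = H
t7 = x5 XOR t0 = H XOR L = H
t8 = t5 XOR t2 = H XOR H = L
t9 = t0 XOR t8 = L XOR L = L
t15 = x3 XOR t2 = L XOR H = H

t7 = H, t9 = L, t15 = H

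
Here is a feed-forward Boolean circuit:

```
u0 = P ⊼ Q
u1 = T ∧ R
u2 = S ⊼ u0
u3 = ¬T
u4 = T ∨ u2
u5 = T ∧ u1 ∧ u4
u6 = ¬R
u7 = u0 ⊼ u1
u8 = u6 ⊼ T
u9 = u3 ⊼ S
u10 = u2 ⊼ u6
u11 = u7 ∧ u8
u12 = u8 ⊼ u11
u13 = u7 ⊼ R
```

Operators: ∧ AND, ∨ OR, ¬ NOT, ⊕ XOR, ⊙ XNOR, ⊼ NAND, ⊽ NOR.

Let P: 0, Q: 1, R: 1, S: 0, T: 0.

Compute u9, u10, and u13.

u0 = P NAND Q = 0 NAND 1 = 1
u1 = T AND R = 0 AND 1 = 0
u2 = S NAND u0 = 0 NAND 1 = 1
u3 = NOT T = NOT 0 = 1
u6 = NOT R = NOT 1 = 0
u7 = u0 NAND u1 = 1 NAND 0 = 1
u9 = u3 NAND S = 1 NAND 0 = 1
u10 = u2 NAND u6 = 1 NAND 0 = 1
u13 = u7 NAND R = 1 NAND 1 = 0

u9 = 1, u10 = 1, u13 = 0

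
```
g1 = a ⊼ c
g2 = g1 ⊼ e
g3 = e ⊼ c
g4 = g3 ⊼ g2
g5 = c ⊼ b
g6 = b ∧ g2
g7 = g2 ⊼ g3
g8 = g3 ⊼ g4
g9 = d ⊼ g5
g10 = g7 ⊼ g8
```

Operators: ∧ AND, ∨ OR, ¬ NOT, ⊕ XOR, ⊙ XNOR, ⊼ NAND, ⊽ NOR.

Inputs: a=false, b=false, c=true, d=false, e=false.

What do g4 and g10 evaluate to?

g1 = a NAND c = false NAND true = true
g2 = g1 NAND e = true NAND false = true
g3 = e NAND c = false NAND true = true
g4 = g3 NAND g2 = true NAND true = false
g7 = g2 NAND g3 = true NAND true = false
g8 = g3 NAND g4 = true NAND false = true
g10 = g7 NAND g8 = false NAND true = true

g4 = false  g10 = true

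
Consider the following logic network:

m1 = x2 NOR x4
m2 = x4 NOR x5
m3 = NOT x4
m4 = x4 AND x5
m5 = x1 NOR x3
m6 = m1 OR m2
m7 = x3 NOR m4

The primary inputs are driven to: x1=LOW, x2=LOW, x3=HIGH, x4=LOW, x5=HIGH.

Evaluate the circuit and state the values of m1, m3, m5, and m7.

m1 = x2 NOR x4 = LOW NOR LOW = HIGH
m3 = NOT x4 = NOT LOW = HIGH
m4 = x4 AND x5 = LOW AND HIGH = LOW
m5 = x1 NOR x3 = LOW NOR HIGH = LOW
m7 = x3 NOR m4 = HIGH NOR LOW = LOW

m1 = HIGH, m3 = HIGH, m5 = LOW, m7 = LOW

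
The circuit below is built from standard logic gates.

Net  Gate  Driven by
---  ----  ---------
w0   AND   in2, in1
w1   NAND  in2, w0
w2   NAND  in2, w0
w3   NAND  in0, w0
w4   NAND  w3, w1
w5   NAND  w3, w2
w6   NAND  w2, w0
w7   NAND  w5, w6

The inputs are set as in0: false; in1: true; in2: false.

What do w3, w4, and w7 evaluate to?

w3 = true  w4 = false  w7 = true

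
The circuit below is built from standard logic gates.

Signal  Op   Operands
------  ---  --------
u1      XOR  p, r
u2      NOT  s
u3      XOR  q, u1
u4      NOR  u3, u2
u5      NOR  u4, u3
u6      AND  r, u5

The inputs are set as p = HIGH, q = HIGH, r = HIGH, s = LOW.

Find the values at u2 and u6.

u2 = HIGH  u6 = LOW

u1 = p XOR r = HIGH XOR HIGH = LOW
u2 = NOT s = NOT LOW = HIGH
u3 = q XOR u1 = HIGH XOR LOW = HIGH
u4 = u3 NOR u2 = HIGH NOR HIGH = LOW
u5 = u4 NOR u3 = LOW NOR HIGH = LOW
u6 = r AND u5 = HIGH AND LOW = LOW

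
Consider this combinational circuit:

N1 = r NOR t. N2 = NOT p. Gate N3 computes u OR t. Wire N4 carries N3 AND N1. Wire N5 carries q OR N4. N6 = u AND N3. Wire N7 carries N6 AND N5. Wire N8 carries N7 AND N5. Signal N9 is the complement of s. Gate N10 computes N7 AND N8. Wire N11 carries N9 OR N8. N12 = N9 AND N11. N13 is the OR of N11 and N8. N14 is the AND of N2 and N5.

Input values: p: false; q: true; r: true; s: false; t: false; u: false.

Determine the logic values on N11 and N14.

N1 = r NOR t = true NOR false = false
N2 = NOT p = NOT false = true
N3 = u OR t = false OR false = false
N4 = N3 AND N1 = false AND false = false
N5 = q OR N4 = true OR false = true
N6 = u AND N3 = false AND false = false
N7 = N6 AND N5 = false AND true = false
N8 = N7 AND N5 = false AND true = false
N9 = NOT s = NOT false = true
N11 = N9 OR N8 = true OR false = true
N14 = N2 AND N5 = true AND true = true

N11 = true  N14 = true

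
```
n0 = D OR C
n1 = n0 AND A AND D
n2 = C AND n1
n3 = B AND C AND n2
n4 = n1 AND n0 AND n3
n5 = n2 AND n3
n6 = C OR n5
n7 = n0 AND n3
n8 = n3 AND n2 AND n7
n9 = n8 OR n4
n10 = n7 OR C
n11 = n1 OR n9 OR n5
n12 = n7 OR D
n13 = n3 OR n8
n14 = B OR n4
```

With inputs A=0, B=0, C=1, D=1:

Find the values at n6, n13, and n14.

n6 = 1, n13 = 0, n14 = 0

n0 = D OR C = 1 OR 1 = 1
n1 = n0 AND A AND D = 1 AND 0 AND 1 = 0
n2 = C AND n1 = 1 AND 0 = 0
n3 = B AND C AND n2 = 0 AND 1 AND 0 = 0
n4 = n1 AND n0 AND n3 = 0 AND 1 AND 0 = 0
n5 = n2 AND n3 = 0 AND 0 = 0
n6 = C OR n5 = 1 OR 0 = 1
n7 = n0 AND n3 = 1 AND 0 = 0
n8 = n3 AND n2 AND n7 = 0 AND 0 AND 0 = 0
n13 = n3 OR n8 = 0 OR 0 = 0
n14 = B OR n4 = 0 OR 0 = 0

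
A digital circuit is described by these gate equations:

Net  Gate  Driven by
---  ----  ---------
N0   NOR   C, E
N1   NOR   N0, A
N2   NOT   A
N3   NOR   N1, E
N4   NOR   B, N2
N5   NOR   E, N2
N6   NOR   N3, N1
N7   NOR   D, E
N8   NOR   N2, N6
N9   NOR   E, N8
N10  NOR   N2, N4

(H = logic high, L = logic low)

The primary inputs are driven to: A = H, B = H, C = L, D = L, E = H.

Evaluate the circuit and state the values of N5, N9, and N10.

N0 = C NOR E = L NOR H = L
N1 = N0 NOR A = L NOR H = L
N2 = NOT A = NOT H = L
N3 = N1 NOR E = L NOR H = L
N4 = B NOR N2 = H NOR L = L
N5 = E NOR N2 = H NOR L = L
N6 = N3 NOR N1 = L NOR L = H
N8 = N2 NOR N6 = L NOR H = L
N9 = E NOR N8 = H NOR L = L
N10 = N2 NOR N4 = L NOR L = H

N5 = L, N9 = L, N10 = H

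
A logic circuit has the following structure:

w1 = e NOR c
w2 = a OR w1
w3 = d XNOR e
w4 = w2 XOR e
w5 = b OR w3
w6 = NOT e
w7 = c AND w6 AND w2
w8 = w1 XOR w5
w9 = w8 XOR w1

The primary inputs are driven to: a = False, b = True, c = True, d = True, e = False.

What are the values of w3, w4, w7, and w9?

w1 = e NOR c = False NOR True = False
w2 = a OR w1 = False OR False = False
w3 = d XNOR e = True XNOR False = False
w4 = w2 XOR e = False XOR False = False
w5 = b OR w3 = True OR False = True
w6 = NOT e = NOT False = True
w7 = c AND w6 AND w2 = True AND True AND False = False
w8 = w1 XOR w5 = False XOR True = True
w9 = w8 XOR w1 = True XOR False = True

w3 = False, w4 = False, w7 = False, w9 = True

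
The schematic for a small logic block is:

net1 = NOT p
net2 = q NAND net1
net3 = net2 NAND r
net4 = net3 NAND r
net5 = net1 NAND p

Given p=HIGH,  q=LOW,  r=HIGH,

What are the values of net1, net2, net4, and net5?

net1 = NOT p = NOT HIGH = LOW
net2 = q NAND net1 = LOW NAND LOW = HIGH
net3 = net2 NAND r = HIGH NAND HIGH = LOW
net4 = net3 NAND r = LOW NAND HIGH = HIGH
net5 = net1 NAND p = LOW NAND HIGH = HIGH

net1 = LOW, net2 = HIGH, net4 = HIGH, net5 = HIGH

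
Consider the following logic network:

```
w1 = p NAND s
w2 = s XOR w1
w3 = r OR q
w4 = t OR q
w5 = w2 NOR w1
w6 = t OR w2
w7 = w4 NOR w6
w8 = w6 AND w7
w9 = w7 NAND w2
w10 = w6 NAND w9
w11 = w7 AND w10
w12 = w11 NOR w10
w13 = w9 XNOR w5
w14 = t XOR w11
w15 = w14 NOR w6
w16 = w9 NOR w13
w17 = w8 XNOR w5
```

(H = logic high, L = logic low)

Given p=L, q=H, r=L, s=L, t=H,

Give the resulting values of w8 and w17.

w8 = L, w17 = H

w1 = p NAND s = L NAND L = H
w2 = s XOR w1 = L XOR H = H
w4 = t OR q = H OR H = H
w5 = w2 NOR w1 = H NOR H = L
w6 = t OR w2 = H OR H = H
w7 = w4 NOR w6 = H NOR H = L
w8 = w6 AND w7 = H AND L = L
w17 = w8 XNOR w5 = L XNOR L = H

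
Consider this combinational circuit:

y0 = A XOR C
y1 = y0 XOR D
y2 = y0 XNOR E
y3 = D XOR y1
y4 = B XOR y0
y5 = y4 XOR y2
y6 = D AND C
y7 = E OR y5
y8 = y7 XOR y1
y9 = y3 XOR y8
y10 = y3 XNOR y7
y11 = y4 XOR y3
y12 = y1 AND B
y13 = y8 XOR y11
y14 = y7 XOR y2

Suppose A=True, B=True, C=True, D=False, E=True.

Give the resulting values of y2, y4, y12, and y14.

y0 = A XOR C = True XOR True = False
y1 = y0 XOR D = False XOR False = False
y2 = y0 XNOR E = False XNOR True = False
y4 = B XOR y0 = True XOR False = True
y5 = y4 XOR y2 = True XOR False = True
y7 = E OR y5 = True OR True = True
y12 = y1 AND B = False AND True = False
y14 = y7 XOR y2 = True XOR False = True

y2 = False; y4 = True; y12 = False; y14 = True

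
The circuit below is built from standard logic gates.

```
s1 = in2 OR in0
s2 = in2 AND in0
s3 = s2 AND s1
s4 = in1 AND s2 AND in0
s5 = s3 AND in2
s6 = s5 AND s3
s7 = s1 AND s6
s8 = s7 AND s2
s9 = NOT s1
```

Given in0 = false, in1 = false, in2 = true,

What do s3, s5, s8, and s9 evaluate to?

s1 = in2 OR in0 = true OR false = true
s2 = in2 AND in0 = true AND false = false
s3 = s2 AND s1 = false AND true = false
s5 = s3 AND in2 = false AND true = false
s6 = s5 AND s3 = false AND false = false
s7 = s1 AND s6 = true AND false = false
s8 = s7 AND s2 = false AND false = false
s9 = NOT s1 = NOT true = false

s3 = false, s5 = false, s8 = false, s9 = false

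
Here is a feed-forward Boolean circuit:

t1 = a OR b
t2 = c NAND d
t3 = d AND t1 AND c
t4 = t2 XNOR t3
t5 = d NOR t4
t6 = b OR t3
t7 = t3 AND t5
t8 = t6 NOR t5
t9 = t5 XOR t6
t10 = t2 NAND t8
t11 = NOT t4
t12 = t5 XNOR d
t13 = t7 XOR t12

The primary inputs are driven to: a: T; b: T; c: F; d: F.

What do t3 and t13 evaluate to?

t3 = F, t13 = F

t1 = a OR b = T OR T = T
t2 = c NAND d = F NAND F = T
t3 = d AND t1 AND c = F AND T AND F = F
t4 = t2 XNOR t3 = T XNOR F = F
t5 = d NOR t4 = F NOR F = T
t7 = t3 AND t5 = F AND T = F
t12 = t5 XNOR d = T XNOR F = F
t13 = t7 XOR t12 = F XOR F = F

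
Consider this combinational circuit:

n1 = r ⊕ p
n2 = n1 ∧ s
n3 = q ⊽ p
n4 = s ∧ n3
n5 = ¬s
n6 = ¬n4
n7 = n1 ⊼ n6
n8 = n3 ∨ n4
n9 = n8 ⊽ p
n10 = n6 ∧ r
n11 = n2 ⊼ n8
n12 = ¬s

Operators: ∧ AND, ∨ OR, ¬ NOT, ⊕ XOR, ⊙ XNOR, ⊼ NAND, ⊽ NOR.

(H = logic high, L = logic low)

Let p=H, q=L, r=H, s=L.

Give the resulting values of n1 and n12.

n1 = L, n12 = H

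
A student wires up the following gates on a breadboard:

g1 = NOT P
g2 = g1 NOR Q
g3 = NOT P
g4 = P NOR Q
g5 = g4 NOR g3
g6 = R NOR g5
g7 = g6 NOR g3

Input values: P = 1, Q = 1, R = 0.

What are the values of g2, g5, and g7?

g1 = NOT P = NOT 1 = 0
g2 = g1 NOR Q = 0 NOR 1 = 0
g3 = NOT P = NOT 1 = 0
g4 = P NOR Q = 1 NOR 1 = 0
g5 = g4 NOR g3 = 0 NOR 0 = 1
g6 = R NOR g5 = 0 NOR 1 = 0
g7 = g6 NOR g3 = 0 NOR 0 = 1

g2 = 0  g5 = 1  g7 = 1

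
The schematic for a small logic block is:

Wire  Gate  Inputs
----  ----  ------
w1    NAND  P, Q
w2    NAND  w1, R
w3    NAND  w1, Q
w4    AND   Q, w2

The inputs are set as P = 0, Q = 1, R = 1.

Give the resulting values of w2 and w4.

w2 = 0, w4 = 0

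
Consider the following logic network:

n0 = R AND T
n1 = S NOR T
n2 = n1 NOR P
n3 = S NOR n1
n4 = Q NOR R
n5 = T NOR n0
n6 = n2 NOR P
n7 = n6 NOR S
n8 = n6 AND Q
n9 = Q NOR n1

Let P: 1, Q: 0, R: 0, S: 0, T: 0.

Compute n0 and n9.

n0 = 0, n9 = 0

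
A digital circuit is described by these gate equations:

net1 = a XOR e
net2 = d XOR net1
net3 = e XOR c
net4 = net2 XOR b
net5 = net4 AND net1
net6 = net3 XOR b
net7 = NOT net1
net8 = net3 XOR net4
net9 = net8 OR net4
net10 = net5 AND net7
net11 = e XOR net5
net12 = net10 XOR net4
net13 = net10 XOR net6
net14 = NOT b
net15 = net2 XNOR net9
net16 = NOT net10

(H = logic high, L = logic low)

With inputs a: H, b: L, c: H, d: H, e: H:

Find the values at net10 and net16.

net10 = L, net16 = H

net1 = a XOR e = H XOR H = L
net2 = d XOR net1 = H XOR L = H
net4 = net2 XOR b = H XOR L = H
net5 = net4 AND net1 = H AND L = L
net7 = NOT net1 = NOT L = H
net10 = net5 AND net7 = L AND H = L
net16 = NOT net10 = NOT L = H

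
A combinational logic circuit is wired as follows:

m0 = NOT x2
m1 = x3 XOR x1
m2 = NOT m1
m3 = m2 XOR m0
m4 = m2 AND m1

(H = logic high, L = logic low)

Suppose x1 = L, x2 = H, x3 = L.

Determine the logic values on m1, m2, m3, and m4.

m0 = NOT x2 = NOT H = L
m1 = x3 XOR x1 = L XOR L = L
m2 = NOT m1 = NOT L = H
m3 = m2 XOR m0 = H XOR L = H
m4 = m2 AND m1 = H AND L = L

m1 = L, m2 = H, m3 = H, m4 = L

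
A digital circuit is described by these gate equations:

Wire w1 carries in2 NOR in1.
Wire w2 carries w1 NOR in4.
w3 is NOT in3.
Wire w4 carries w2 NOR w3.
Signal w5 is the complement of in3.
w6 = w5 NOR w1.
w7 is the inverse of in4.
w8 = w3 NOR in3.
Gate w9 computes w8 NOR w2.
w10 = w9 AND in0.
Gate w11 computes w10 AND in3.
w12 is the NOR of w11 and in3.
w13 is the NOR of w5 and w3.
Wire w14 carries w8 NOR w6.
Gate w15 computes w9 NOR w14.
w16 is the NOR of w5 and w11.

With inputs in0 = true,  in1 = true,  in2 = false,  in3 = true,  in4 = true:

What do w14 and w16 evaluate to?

w1 = in2 NOR in1 = false NOR true = false
w2 = w1 NOR in4 = false NOR true = false
w3 = NOT in3 = NOT true = false
w5 = NOT in3 = NOT true = false
w6 = w5 NOR w1 = false NOR false = true
w8 = w3 NOR in3 = false NOR true = false
w9 = w8 NOR w2 = false NOR false = true
w10 = w9 AND in0 = true AND true = true
w11 = w10 AND in3 = true AND true = true
w14 = w8 NOR w6 = false NOR true = false
w16 = w5 NOR w11 = false NOR true = false

w14 = false, w16 = false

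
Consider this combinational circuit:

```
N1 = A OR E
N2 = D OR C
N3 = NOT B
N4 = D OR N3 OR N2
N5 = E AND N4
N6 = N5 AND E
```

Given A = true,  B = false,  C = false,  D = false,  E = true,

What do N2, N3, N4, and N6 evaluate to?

N2 = false; N3 = true; N4 = true; N6 = true

N2 = D OR C = false OR false = false
N3 = NOT B = NOT false = true
N4 = D OR N3 OR N2 = false OR true OR false = true
N5 = E AND N4 = true AND true = true
N6 = N5 AND E = true AND true = true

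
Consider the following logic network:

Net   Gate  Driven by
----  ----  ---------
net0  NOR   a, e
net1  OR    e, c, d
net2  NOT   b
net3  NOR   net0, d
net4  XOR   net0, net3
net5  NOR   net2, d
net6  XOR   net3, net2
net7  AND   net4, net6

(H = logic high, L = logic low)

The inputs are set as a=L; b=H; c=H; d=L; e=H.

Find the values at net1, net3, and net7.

net0 = a NOR e = L NOR H = L
net1 = e OR c OR d = H OR H OR L = H
net2 = NOT b = NOT H = L
net3 = net0 NOR d = L NOR L = H
net4 = net0 XOR net3 = L XOR H = H
net6 = net3 XOR net2 = H XOR L = H
net7 = net4 AND net6 = H AND H = H

net1 = H, net3 = H, net7 = H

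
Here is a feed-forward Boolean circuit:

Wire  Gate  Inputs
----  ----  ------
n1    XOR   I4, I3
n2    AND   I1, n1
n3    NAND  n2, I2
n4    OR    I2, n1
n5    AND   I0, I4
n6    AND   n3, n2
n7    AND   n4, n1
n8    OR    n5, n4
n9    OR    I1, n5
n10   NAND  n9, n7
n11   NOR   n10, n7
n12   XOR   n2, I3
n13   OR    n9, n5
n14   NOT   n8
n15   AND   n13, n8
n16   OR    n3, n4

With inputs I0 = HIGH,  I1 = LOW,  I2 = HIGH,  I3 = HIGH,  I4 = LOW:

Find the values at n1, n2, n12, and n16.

n1 = HIGH  n2 = LOW  n12 = HIGH  n16 = HIGH

n1 = I4 XOR I3 = LOW XOR HIGH = HIGH
n2 = I1 AND n1 = LOW AND HIGH = LOW
n3 = n2 NAND I2 = LOW NAND HIGH = HIGH
n4 = I2 OR n1 = HIGH OR HIGH = HIGH
n12 = n2 XOR I3 = LOW XOR HIGH = HIGH
n16 = n3 OR n4 = HIGH OR HIGH = HIGH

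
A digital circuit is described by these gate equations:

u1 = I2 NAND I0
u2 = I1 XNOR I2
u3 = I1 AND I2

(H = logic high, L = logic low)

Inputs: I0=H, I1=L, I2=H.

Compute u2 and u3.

u2 = L, u3 = L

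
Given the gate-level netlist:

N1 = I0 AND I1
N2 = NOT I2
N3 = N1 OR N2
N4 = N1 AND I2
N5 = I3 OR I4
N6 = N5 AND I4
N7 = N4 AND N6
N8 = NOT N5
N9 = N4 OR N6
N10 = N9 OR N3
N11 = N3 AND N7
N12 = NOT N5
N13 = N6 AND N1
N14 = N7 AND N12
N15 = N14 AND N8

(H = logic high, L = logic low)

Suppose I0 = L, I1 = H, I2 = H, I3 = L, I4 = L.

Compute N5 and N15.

N1 = I0 AND I1 = L AND H = L
N4 = N1 AND I2 = L AND H = L
N5 = I3 OR I4 = L OR L = L
N6 = N5 AND I4 = L AND L = L
N7 = N4 AND N6 = L AND L = L
N8 = NOT N5 = NOT L = H
N12 = NOT N5 = NOT L = H
N14 = N7 AND N12 = L AND H = L
N15 = N14 AND N8 = L AND H = L

N5 = L, N15 = L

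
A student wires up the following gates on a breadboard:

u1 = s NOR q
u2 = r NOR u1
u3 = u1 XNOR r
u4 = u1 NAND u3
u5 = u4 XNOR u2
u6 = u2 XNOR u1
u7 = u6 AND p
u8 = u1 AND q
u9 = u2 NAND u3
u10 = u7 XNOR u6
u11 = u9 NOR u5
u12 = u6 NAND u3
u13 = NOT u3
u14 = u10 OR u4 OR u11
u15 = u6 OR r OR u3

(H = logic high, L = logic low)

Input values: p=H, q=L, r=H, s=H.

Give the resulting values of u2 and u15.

u1 = s NOR q = H NOR L = L
u2 = r NOR u1 = H NOR L = L
u3 = u1 XNOR r = L XNOR H = L
u6 = u2 XNOR u1 = L XNOR L = H
u15 = u6 OR r OR u3 = H OR H OR L = H

u2 = L, u15 = H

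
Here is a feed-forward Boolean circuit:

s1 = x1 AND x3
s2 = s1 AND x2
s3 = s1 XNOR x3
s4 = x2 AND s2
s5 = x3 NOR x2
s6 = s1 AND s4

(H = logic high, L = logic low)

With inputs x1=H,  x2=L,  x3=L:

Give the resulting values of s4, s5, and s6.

s4 = L, s5 = H, s6 = L

s1 = x1 AND x3 = H AND L = L
s2 = s1 AND x2 = L AND L = L
s4 = x2 AND s2 = L AND L = L
s5 = x3 NOR x2 = L NOR L = H
s6 = s1 AND s4 = L AND L = L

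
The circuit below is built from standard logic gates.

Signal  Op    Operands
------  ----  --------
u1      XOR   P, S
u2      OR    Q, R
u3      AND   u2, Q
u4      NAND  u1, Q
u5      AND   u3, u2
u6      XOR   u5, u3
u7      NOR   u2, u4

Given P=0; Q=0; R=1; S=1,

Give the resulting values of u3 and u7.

u3 = 0  u7 = 0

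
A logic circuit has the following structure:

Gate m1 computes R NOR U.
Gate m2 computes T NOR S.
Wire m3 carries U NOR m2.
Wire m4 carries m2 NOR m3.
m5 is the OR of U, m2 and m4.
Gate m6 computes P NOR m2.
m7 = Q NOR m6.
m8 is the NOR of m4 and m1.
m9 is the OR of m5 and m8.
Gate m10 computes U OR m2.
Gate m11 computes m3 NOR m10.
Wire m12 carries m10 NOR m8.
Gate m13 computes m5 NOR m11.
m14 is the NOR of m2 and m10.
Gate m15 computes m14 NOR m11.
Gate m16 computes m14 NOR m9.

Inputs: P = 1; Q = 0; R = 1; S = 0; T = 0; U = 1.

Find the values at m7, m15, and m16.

m7 = 1, m15 = 1, m16 = 0

m1 = R NOR U = 1 NOR 1 = 0
m2 = T NOR S = 0 NOR 0 = 1
m3 = U NOR m2 = 1 NOR 1 = 0
m4 = m2 NOR m3 = 1 NOR 0 = 0
m5 = U OR m2 OR m4 = 1 OR 1 OR 0 = 1
m6 = P NOR m2 = 1 NOR 1 = 0
m7 = Q NOR m6 = 0 NOR 0 = 1
m8 = m4 NOR m1 = 0 NOR 0 = 1
m9 = m5 OR m8 = 1 OR 1 = 1
m10 = U OR m2 = 1 OR 1 = 1
m11 = m3 NOR m10 = 0 NOR 1 = 0
m14 = m2 NOR m10 = 1 NOR 1 = 0
m15 = m14 NOR m11 = 0 NOR 0 = 1
m16 = m14 NOR m9 = 0 NOR 1 = 0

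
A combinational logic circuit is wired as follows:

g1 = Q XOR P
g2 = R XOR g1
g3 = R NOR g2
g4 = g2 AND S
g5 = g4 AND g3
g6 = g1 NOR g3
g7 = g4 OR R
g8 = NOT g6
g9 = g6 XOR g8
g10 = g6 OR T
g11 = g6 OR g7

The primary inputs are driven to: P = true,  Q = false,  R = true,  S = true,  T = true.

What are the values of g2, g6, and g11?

g1 = Q XOR P = false XOR true = true
g2 = R XOR g1 = true XOR true = false
g3 = R NOR g2 = true NOR false = false
g4 = g2 AND S = false AND true = false
g6 = g1 NOR g3 = true NOR false = false
g7 = g4 OR R = false OR true = true
g11 = g6 OR g7 = false OR true = true

g2 = false; g6 = false; g11 = true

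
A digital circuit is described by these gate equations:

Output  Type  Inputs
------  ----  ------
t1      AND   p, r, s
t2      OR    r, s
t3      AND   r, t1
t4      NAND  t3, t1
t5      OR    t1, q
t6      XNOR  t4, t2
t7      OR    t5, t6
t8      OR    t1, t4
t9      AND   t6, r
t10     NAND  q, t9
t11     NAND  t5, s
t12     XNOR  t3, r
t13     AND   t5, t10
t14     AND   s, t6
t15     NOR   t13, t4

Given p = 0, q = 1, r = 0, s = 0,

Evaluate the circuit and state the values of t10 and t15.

t1 = p AND r AND s = 0 AND 0 AND 0 = 0
t2 = r OR s = 0 OR 0 = 0
t3 = r AND t1 = 0 AND 0 = 0
t4 = t3 NAND t1 = 0 NAND 0 = 1
t5 = t1 OR q = 0 OR 1 = 1
t6 = t4 XNOR t2 = 1 XNOR 0 = 0
t9 = t6 AND r = 0 AND 0 = 0
t10 = q NAND t9 = 1 NAND 0 = 1
t13 = t5 AND t10 = 1 AND 1 = 1
t15 = t13 NOR t4 = 1 NOR 1 = 0

t10 = 1, t15 = 0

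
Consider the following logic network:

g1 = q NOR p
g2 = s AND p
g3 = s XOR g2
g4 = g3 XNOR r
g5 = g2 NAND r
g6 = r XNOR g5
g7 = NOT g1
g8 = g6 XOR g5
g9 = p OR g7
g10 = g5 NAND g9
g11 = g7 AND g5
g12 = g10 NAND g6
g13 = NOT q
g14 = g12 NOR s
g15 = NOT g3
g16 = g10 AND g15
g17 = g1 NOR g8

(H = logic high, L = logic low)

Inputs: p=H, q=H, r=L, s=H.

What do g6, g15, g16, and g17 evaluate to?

g1 = q NOR p = H NOR H = L
g2 = s AND p = H AND H = H
g3 = s XOR g2 = H XOR H = L
g5 = g2 NAND r = H NAND L = H
g6 = r XNOR g5 = L XNOR H = L
g7 = NOT g1 = NOT L = H
g8 = g6 XOR g5 = L XOR H = H
g9 = p OR g7 = H OR H = H
g10 = g5 NAND g9 = H NAND H = L
g15 = NOT g3 = NOT L = H
g16 = g10 AND g15 = L AND H = L
g17 = g1 NOR g8 = L NOR H = L

g6 = L; g15 = H; g16 = L; g17 = L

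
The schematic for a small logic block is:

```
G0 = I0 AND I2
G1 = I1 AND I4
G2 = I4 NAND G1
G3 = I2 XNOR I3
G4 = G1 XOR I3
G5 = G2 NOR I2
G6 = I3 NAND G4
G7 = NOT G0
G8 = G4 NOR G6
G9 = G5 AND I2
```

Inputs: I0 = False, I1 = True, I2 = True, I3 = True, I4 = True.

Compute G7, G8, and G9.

G7 = True  G8 = False  G9 = False

G0 = I0 AND I2 = False AND True = False
G1 = I1 AND I4 = True AND True = True
G2 = I4 NAND G1 = True NAND True = False
G4 = G1 XOR I3 = True XOR True = False
G5 = G2 NOR I2 = False NOR True = False
G6 = I3 NAND G4 = True NAND False = True
G7 = NOT G0 = NOT False = True
G8 = G4 NOR G6 = False NOR True = False
G9 = G5 AND I2 = False AND True = False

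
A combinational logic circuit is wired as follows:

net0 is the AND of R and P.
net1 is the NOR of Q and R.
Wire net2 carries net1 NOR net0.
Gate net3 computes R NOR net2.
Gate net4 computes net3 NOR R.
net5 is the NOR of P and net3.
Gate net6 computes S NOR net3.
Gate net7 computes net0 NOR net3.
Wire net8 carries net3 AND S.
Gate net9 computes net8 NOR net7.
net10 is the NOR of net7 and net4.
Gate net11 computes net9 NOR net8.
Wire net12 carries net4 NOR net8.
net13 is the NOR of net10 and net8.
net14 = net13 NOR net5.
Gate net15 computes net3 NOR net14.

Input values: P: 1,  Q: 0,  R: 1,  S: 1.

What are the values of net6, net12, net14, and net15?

net6 = 0, net12 = 1, net14 = 1, net15 = 0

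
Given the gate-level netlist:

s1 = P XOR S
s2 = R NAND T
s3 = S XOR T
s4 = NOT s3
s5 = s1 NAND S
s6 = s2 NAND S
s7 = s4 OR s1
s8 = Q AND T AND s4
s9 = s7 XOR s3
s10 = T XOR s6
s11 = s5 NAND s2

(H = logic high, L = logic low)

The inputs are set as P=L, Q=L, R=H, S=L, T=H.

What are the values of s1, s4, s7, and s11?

s1 = P XOR S = L XOR L = L
s2 = R NAND T = H NAND H = L
s3 = S XOR T = L XOR H = H
s4 = NOT s3 = NOT H = L
s5 = s1 NAND S = L NAND L = H
s7 = s4 OR s1 = L OR L = L
s11 = s5 NAND s2 = H NAND L = H

s1 = L, s4 = L, s7 = L, s11 = H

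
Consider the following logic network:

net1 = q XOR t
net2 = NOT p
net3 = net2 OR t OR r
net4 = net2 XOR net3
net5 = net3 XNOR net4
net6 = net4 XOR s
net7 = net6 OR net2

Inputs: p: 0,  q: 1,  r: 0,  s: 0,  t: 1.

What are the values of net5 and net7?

net5 = 0  net7 = 1

net2 = NOT p = NOT 0 = 1
net3 = net2 OR t OR r = 1 OR 1 OR 0 = 1
net4 = net2 XOR net3 = 1 XOR 1 = 0
net5 = net3 XNOR net4 = 1 XNOR 0 = 0
net6 = net4 XOR s = 0 XOR 0 = 0
net7 = net6 OR net2 = 0 OR 1 = 1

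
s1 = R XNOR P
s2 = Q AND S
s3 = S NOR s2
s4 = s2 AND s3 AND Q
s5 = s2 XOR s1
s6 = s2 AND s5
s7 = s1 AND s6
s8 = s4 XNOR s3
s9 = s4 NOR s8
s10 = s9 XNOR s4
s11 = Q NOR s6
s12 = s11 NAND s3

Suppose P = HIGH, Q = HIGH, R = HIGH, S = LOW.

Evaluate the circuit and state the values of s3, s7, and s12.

s3 = HIGH, s7 = LOW, s12 = HIGH

s1 = R XNOR P = HIGH XNOR HIGH = HIGH
s2 = Q AND S = HIGH AND LOW = LOW
s3 = S NOR s2 = LOW NOR LOW = HIGH
s5 = s2 XOR s1 = LOW XOR HIGH = HIGH
s6 = s2 AND s5 = LOW AND HIGH = LOW
s7 = s1 AND s6 = HIGH AND LOW = LOW
s11 = Q NOR s6 = HIGH NOR LOW = LOW
s12 = s11 NAND s3 = LOW NAND HIGH = HIGH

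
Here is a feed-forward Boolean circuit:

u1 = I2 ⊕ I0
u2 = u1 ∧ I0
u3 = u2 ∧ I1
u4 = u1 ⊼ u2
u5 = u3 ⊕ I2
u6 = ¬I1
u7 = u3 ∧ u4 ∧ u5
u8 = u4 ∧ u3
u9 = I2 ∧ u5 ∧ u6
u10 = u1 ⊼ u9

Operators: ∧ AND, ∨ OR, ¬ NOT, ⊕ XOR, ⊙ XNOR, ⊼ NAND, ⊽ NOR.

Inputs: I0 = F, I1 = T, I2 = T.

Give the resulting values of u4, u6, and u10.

u4 = T; u6 = F; u10 = T

u1 = I2 XOR I0 = T XOR F = T
u2 = u1 AND I0 = T AND F = F
u3 = u2 AND I1 = F AND T = F
u4 = u1 NAND u2 = T NAND F = T
u5 = u3 XOR I2 = F XOR T = T
u6 = NOT I1 = NOT T = F
u9 = I2 AND u5 AND u6 = T AND T AND F = F
u10 = u1 NAND u9 = T NAND F = T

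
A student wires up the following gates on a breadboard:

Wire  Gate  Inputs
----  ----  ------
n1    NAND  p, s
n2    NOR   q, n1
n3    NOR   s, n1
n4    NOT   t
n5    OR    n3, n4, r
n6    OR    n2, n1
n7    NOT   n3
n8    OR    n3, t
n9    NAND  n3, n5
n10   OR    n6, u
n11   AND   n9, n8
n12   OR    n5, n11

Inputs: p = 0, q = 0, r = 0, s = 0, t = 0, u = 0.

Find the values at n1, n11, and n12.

n1 = 1, n11 = 0, n12 = 1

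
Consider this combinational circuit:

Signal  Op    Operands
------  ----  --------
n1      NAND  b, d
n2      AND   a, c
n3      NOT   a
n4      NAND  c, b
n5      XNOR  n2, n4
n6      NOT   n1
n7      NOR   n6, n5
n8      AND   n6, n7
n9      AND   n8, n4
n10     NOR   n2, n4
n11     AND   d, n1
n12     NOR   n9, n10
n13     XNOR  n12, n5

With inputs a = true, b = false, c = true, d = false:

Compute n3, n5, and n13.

n3 = false; n5 = true; n13 = true

n1 = b NAND d = false NAND false = true
n2 = a AND c = true AND true = true
n3 = NOT a = NOT true = false
n4 = c NAND b = true NAND false = true
n5 = n2 XNOR n4 = true XNOR true = true
n6 = NOT n1 = NOT true = false
n7 = n6 NOR n5 = false NOR true = false
n8 = n6 AND n7 = false AND false = false
n9 = n8 AND n4 = false AND true = false
n10 = n2 NOR n4 = true NOR true = false
n12 = n9 NOR n10 = false NOR false = true
n13 = n12 XNOR n5 = true XNOR true = true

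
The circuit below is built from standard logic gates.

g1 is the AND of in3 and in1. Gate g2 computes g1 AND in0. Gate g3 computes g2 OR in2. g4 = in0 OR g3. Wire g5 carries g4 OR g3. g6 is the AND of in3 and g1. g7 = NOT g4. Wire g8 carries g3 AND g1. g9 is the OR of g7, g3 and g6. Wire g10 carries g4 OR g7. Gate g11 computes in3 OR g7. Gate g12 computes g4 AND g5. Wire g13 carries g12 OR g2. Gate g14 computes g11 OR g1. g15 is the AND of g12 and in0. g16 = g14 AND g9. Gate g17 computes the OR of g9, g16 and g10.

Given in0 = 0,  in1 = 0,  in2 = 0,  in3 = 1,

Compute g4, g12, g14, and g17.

g4 = 0  g12 = 0  g14 = 1  g17 = 1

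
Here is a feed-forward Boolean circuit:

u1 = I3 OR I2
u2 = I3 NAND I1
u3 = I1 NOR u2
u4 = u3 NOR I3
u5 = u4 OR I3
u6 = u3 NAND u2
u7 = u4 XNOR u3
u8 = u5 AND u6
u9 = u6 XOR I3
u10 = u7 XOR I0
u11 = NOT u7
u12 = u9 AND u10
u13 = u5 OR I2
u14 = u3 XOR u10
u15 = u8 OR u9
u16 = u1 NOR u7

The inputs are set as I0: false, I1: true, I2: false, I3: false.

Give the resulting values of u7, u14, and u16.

u7 = false, u14 = false, u16 = true

u1 = I3 OR I2 = false OR false = false
u2 = I3 NAND I1 = false NAND true = true
u3 = I1 NOR u2 = true NOR true = false
u4 = u3 NOR I3 = false NOR false = true
u7 = u4 XNOR u3 = true XNOR false = false
u10 = u7 XOR I0 = false XOR false = false
u14 = u3 XOR u10 = false XOR false = false
u16 = u1 NOR u7 = false NOR false = true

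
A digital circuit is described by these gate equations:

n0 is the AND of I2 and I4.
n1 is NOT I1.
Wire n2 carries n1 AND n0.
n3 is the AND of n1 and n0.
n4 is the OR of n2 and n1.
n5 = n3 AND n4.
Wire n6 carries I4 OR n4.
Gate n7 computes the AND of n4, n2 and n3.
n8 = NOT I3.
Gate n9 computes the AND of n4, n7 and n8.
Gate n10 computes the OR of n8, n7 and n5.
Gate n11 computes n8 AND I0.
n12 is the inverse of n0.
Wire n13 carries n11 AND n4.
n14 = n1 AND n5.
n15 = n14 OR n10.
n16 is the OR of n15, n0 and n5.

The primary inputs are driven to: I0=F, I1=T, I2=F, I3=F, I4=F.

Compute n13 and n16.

n13 = F; n16 = T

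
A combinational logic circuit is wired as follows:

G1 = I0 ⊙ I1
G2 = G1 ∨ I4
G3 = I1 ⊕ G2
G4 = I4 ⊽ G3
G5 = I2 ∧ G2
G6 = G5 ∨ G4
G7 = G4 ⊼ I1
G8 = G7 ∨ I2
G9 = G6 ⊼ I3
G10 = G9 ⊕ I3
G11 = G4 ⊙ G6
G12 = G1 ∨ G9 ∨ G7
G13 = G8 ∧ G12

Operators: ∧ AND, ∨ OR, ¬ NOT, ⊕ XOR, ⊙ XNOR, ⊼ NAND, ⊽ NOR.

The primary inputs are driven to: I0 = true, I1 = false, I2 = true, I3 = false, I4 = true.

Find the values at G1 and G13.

G1 = I0 XNOR I1 = true XNOR false = false
G2 = G1 OR I4 = false OR true = true
G3 = I1 XOR G2 = false XOR true = true
G4 = I4 NOR G3 = true NOR true = false
G5 = I2 AND G2 = true AND true = true
G6 = G5 OR G4 = true OR false = true
G7 = G4 NAND I1 = false NAND false = true
G8 = G7 OR I2 = true OR true = true
G9 = G6 NAND I3 = true NAND false = true
G12 = G1 OR G9 OR G7 = false OR true OR true = true
G13 = G8 AND G12 = true AND true = true

G1 = false  G13 = true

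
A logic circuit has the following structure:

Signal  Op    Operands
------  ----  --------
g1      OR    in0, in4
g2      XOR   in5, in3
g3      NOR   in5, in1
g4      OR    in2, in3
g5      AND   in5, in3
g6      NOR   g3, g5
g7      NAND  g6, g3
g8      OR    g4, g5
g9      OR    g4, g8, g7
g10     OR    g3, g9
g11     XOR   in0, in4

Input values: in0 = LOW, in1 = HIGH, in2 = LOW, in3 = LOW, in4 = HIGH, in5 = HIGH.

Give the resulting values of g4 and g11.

g4 = in2 OR in3 = LOW OR LOW = LOW
g11 = in0 XOR in4 = LOW XOR HIGH = HIGH

g4 = LOW, g11 = HIGH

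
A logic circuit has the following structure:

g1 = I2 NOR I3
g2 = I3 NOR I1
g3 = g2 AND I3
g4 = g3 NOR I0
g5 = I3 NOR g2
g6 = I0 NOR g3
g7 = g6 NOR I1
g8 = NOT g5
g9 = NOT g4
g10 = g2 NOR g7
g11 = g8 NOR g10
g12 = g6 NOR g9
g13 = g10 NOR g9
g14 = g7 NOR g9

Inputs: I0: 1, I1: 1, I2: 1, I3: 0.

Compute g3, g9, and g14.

g3 = 0, g9 = 1, g14 = 0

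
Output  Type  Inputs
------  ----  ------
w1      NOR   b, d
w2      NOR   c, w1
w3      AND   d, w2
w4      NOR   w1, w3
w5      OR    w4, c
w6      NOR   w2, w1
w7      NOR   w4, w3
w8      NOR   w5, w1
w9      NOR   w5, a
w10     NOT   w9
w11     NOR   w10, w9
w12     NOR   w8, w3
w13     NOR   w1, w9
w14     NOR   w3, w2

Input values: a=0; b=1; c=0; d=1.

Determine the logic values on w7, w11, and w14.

w7 = 0, w11 = 0, w14 = 0

w1 = b NOR d = 1 NOR 1 = 0
w2 = c NOR w1 = 0 NOR 0 = 1
w3 = d AND w2 = 1 AND 1 = 1
w4 = w1 NOR w3 = 0 NOR 1 = 0
w5 = w4 OR c = 0 OR 0 = 0
w7 = w4 NOR w3 = 0 NOR 1 = 0
w9 = w5 NOR a = 0 NOR 0 = 1
w10 = NOT w9 = NOT 1 = 0
w11 = w10 NOR w9 = 0 NOR 1 = 0
w14 = w3 NOR w2 = 1 NOR 1 = 0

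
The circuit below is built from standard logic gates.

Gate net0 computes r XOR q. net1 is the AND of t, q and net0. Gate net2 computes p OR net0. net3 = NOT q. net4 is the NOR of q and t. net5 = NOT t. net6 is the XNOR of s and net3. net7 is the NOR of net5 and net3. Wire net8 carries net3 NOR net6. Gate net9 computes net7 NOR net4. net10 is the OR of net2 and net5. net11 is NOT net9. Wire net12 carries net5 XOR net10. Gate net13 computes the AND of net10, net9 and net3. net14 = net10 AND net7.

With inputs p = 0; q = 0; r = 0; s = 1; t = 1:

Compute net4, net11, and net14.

net4 = 0; net11 = 0; net14 = 0

net0 = r XOR q = 0 XOR 0 = 0
net2 = p OR net0 = 0 OR 0 = 0
net3 = NOT q = NOT 0 = 1
net4 = q NOR t = 0 NOR 1 = 0
net5 = NOT t = NOT 1 = 0
net7 = net5 NOR net3 = 0 NOR 1 = 0
net9 = net7 NOR net4 = 0 NOR 0 = 1
net10 = net2 OR net5 = 0 OR 0 = 0
net11 = NOT net9 = NOT 1 = 0
net14 = net10 AND net7 = 0 AND 0 = 0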